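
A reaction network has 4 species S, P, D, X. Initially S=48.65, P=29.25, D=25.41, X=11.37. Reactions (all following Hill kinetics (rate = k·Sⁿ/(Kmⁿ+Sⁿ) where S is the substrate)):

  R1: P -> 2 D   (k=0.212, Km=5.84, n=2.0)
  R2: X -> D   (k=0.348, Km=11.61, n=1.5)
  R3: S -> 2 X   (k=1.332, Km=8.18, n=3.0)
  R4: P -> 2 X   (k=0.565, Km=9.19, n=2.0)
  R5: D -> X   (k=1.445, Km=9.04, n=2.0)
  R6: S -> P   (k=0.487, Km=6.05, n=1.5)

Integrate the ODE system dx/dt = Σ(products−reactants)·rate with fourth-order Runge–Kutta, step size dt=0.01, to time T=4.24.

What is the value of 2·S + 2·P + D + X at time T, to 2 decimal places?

Check how each reaction changes W = 2·S + 2·P + D + X (weight of products minus weight of reactants):
R1: P -> 2 D: (1·2) − (2·1) = 2 − 2 = 0
R2: X -> D: (1·1) − (1·1) = 1 − 1 = 0
R3: S -> 2 X: (1·2) − (2·1) = 2 − 2 = 0
R4: P -> 2 X: (1·2) − (2·1) = 2 − 2 = 0
R5: D -> X: (1·1) − (1·1) = 1 − 1 = 0
R6: S -> P: (2·1) − (2·1) = 2 − 2 = 0
Every reaction leaves W unchanged, so W is conserved and no simulation is needed: W(T) = W(0) = 2·48.65 + 2·29.25 + 25.41 + 11.37 = 192.58

Value at T = 192.58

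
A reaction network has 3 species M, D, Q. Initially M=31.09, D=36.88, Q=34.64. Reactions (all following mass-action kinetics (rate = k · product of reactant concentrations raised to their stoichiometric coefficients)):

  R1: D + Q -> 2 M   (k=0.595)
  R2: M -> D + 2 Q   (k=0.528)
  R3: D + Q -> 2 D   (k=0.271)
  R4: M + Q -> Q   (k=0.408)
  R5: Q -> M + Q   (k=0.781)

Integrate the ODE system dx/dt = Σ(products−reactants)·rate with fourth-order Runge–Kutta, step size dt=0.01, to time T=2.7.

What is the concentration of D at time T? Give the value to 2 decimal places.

D at T = 45.77

RK4 with dt=0.01: 270 steps to T=2.7. Trajectory (selected grid times):
t=0.00: M=31.09 D=36.88 Q=34.64
t=0.30: M=53.84 D=26.93 Q=2.49
t=0.60: M=53.93 D=29.00 Q=2.29
t=0.90: M=54.89 D=31.12 Q=2.16
t=1.20: M=56.50 D=33.30 Q=2.08
t=1.50: M=58.60 D=35.57 Q=2.01
t=1.80: M=61.12 D=37.94 Q=1.97
t=2.10: M=64.02 D=40.42 Q=1.93
t=2.40: M=67.25 D=43.03 Q=1.91
t=2.70: M=70.81 D=45.77 Q=1.89
Read off D at T=2.7: 45.77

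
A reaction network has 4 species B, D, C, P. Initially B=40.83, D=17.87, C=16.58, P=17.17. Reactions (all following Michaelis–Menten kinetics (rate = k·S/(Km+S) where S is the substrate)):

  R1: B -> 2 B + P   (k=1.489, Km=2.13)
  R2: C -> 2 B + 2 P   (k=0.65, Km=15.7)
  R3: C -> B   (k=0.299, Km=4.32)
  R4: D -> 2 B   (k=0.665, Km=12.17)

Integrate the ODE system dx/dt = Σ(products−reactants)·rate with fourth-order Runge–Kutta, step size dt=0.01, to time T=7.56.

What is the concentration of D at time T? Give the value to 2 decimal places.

D at T = 14.99

RK4 with dt=0.01: 756 steps to T=7.56. Trajectory (selected grid times):
t=0.00: B=40.83 D=17.87 C=16.58 P=17.17
t=0.84: B=43.44 D=17.54 C=16.10 P=18.92
t=1.68: B=46.04 D=17.21 C=15.63 P=20.66
t=2.52: B=48.62 D=16.88 C=15.16 P=22.40
t=3.36: B=51.19 D=16.56 C=14.70 P=24.13
t=4.20: B=53.75 D=16.24 C=14.25 P=25.86
t=5.04: B=56.30 D=15.92 C=13.80 P=27.57
t=5.88: B=58.84 D=15.61 C=13.35 P=29.29
t=6.72: B=61.35 D=15.29 C=12.92 P=30.99
t=7.56: B=63.86 D=14.99 C=12.49 P=32.69
Read off D at T=7.56: 14.99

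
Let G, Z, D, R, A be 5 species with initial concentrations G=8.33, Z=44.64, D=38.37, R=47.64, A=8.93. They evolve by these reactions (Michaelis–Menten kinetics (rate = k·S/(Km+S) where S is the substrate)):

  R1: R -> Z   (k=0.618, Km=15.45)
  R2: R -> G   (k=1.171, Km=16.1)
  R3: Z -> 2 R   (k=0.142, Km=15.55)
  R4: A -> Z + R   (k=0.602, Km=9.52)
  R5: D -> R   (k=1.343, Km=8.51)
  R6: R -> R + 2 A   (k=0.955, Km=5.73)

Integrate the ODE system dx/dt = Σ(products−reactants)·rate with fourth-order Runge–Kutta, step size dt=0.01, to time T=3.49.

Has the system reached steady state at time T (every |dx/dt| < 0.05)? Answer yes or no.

RK4 with dt=0.01: 349 steps to T=3.49. Trajectory (selected grid times):
t=0.00: G=8.33 Z=44.64 D=38.37 R=47.64 A=8.93
t=0.39: G=8.67 Z=44.90 D=37.94 R=47.74 A=9.48
t=0.78: G=9.01 Z=45.16 D=37.51 R=47.85 A=10.03
t=1.16: G=9.35 Z=45.41 D=37.10 R=47.95 A=10.56
t=1.55: G=9.69 Z=45.68 D=36.67 R=48.06 A=11.10
t=1.94: G=10.03 Z=45.95 D=36.25 R=48.17 A=11.63
t=2.33: G=10.37 Z=46.22 D=35.82 R=48.28 A=12.17
t=2.71: G=10.71 Z=46.49 D=35.41 R=48.39 A=12.69
t=3.10: G=11.05 Z=46.76 D=34.99 R=48.51 A=13.22
t=3.49: G=11.39 Z=47.04 D=34.57 R=48.62 A=13.75
Rates at T: R1=0.4690, R2=0.8797, R3=0.1067, R4=0.3557, R5=1.0777, R6=0.8543
dx/dt at T (Σ net stoichiometry × rate): G=+0.8797, Z=+0.7180, D=-1.0777, R=+0.2981, A=+1.3530
Largest |dx/dt| is |+1.3530| (A) ≥ 0.05 → not steady.

Steady state at T: no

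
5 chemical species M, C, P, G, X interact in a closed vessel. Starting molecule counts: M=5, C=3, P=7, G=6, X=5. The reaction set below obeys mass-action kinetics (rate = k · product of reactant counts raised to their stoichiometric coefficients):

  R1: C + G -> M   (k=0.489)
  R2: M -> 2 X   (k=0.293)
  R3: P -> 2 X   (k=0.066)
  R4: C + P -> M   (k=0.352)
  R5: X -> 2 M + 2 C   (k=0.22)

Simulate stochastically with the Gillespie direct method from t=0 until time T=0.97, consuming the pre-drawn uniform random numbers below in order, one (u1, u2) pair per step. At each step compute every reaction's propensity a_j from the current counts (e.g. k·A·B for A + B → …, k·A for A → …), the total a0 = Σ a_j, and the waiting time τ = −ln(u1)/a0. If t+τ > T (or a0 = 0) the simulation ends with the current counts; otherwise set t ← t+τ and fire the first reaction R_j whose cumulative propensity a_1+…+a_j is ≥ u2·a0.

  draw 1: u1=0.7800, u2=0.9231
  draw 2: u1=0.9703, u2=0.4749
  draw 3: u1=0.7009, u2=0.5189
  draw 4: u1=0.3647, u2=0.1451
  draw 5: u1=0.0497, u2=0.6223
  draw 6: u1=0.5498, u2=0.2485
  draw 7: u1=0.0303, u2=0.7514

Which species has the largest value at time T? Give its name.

Dominant species at T: X

t=0.000: M=5 C=3 P=7 G=6 X=5
Draw 1: a1=8.802, a2=1.465, a3=0.462, a4=7.392, a5=1.100, a0=19.221; τ=−ln(0.7800)/19.221=0.013 → t=0.013; u2·a0=0.9231·19.221=17.743; a1+…+a3=10.729 < 17.743 ≤ a1+…+a4=18.121 → R4 fires; M=6 C=2 P=6 G=6 X=5
Draw 2: a1=5.868, a2=1.758, a3=0.396, a4=4.224, a5=1.100, a0=13.346; τ=−ln(0.9703)/13.346=0.002 → t=0.015; u2·a0=0.4749·13.346=6.338; a1=5.868 < 6.338 ≤ a1+a2=7.626 → R2 fires; M=5 C=2 P=6 G=6 X=7
Draw 3: a1=5.868, a2=1.465, a3=0.396, a4=4.224, a5=1.540, a0=13.493; τ=−ln(0.7009)/13.493=0.026 → t=0.042; u2·a0=0.5189·13.493=7.002; a1=5.868 < 7.002 ≤ a1+a2=7.333 → R2 fires; M=4 C=2 P=6 G=6 X=9
Draw 4: a1=5.868, a2=1.172, a3=0.396, a4=4.224, a5=1.980, a0=13.640; τ=−ln(0.3647)/13.640=0.074 → t=0.115; u2·a0=0.1451·13.640=1.979 ≤ a1=5.868 → R1 fires; M=5 C=1 P=6 G=5 X=9
Draw 5: a1=2.445, a2=1.465, a3=0.396, a4=2.112, a5=1.980, a0=8.398; τ=−ln(0.0497)/8.398=0.357 → t=0.473; u2·a0=0.6223·8.398=5.226; a1+…+a3=4.306 < 5.226 ≤ a1+…+a4=6.418 → R4 fires; M=6 C=0 P=5 G=5 X=9
Draw 6: a1=0.000, a2=1.758, a3=0.330, a4=0.000, a5=1.980, a0=4.068; τ=−ln(0.5498)/4.068=0.147 → t=0.620; u2·a0=0.2485·4.068=1.011; a1=0.000 < 1.011 ≤ a1+a2=1.758 → R2 fires; M=5 C=0 P=5 G=5 X=11
Draw 7: a1=0.000, a2=1.465, a3=0.330, a4=0.000, a5=2.420, a0=4.215; τ=−ln(0.0303)/4.215=0.830 → t=1.450 > T=0.97: stop.
At T=0.97: M=5 C=0 P=5 G=5 X=11; the largest is X.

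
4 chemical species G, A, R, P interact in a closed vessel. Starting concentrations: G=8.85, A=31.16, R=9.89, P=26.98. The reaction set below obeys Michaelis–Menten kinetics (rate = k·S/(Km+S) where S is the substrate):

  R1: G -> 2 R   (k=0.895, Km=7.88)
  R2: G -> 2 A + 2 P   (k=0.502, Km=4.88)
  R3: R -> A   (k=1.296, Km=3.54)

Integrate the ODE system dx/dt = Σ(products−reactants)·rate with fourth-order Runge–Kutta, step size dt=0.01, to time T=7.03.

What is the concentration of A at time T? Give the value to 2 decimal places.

A at T = 41.74

RK4 with dt=0.01: 703 steps to T=7.03. Trajectory (selected grid times):
t=0.00: G=8.85 A=31.16 R=9.89 P=26.98
t=0.78: G=8.24 A=32.40 R=9.87 P=27.48
t=1.56: G=7.64 A=33.63 R=9.83 P=27.96
t=2.34: G=7.07 A=34.84 R=9.76 P=28.43
t=3.12: G=6.52 A=36.04 R=9.67 P=28.89
t=3.91: G=5.99 A=37.23 R=9.54 P=29.34
t=4.69: G=5.48 A=38.39 R=9.40 P=29.76
t=5.47: G=5.00 A=39.53 R=9.22 P=30.16
t=6.25: G=4.54 A=40.65 R=9.02 P=30.55
t=7.03: G=4.11 A=41.74 R=8.79 P=30.92
Read off A at T=7.03: 41.74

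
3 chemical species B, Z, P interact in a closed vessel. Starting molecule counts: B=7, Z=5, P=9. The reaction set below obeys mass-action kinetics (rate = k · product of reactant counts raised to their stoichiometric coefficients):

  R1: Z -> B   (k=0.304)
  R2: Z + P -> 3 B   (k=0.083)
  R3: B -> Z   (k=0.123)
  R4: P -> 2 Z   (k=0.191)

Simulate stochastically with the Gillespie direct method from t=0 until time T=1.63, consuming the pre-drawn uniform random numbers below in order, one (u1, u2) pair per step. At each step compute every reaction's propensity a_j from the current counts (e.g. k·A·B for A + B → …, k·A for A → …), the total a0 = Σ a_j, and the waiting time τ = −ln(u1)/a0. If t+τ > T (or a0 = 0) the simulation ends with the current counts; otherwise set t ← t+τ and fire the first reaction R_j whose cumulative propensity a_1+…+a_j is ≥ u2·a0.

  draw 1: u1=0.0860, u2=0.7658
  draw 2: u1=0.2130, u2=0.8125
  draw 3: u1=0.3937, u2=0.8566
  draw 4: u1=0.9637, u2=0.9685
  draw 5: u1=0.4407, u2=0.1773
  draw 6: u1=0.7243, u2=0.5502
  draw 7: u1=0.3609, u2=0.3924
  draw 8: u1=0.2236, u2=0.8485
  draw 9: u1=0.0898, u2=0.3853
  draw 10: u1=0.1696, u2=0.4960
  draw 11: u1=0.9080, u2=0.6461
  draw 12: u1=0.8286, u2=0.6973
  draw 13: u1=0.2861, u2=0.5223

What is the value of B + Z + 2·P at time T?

Value at T = 30

Check how each reaction changes W = B + Z + 2·P (weight of products minus weight of reactants):
R1: Z -> B: (1·1) − (1·1) = 1 − 1 = 0
R2: Z + P -> 3 B: (1·3) − (1·1 + 2·1) = 3 − 3 = 0
R3: B -> Z: (1·1) − (1·1) = 1 − 1 = 0
R4: P -> 2 Z: (1·2) − (2·1) = 2 − 2 = 0
Every reaction leaves W unchanged, so W is conserved and no simulation is needed: W(T) = W(0) = 7 + 5 + 2·9 = 30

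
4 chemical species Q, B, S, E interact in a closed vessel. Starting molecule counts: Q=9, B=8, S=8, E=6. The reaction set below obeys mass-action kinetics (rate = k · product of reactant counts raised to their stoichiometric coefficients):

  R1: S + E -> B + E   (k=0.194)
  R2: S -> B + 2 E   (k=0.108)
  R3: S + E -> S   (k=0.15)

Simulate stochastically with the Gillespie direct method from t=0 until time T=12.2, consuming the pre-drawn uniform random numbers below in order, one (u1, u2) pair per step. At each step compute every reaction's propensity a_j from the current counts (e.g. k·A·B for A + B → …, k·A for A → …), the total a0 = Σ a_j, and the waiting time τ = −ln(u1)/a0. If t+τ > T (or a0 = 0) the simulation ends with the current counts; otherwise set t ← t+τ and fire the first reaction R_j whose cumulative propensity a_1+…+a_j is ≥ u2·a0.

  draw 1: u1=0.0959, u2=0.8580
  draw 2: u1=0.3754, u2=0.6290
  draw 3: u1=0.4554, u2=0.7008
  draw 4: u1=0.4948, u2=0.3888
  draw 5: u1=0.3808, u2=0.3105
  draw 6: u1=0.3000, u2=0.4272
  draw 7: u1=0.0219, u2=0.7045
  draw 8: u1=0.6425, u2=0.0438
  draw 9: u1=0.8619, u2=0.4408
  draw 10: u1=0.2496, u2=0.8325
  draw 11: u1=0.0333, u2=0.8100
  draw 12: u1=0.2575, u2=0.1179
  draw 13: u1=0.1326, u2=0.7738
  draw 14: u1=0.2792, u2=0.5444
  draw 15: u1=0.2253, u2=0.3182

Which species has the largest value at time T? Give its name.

t=0.000: Q=9 B=8 S=8 E=6
Draw 1: a1=9.312, a2=0.864, a3=7.200, a0=17.376; τ=−ln(0.0959)/17.376=0.135 → t=0.135; u2·a0=0.8580·17.376=14.909; a1+a2=10.176 < 14.909 ≤ a1+…+a3=17.376 → R3 fires; Q=9 B=8 S=8 E=5
Draw 2: a1=7.760, a2=0.864, a3=6.000, a0=14.624; τ=−ln(0.3754)/14.624=0.067 → t=0.202; u2·a0=0.6290·14.624=9.198; a1+a2=8.624 < 9.198 ≤ a1+…+a3=14.624 → R3 fires; Q=9 B=8 S=8 E=4
Draw 3: a1=6.208, a2=0.864, a3=4.800, a0=11.872; τ=−ln(0.4554)/11.872=0.066 → t=0.268; u2·a0=0.7008·11.872=8.320; a1+a2=7.072 < 8.320 ≤ a1+…+a3=11.872 → R3 fires; Q=9 B=8 S=8 E=3
Draw 4: a1=4.656, a2=0.864, a3=3.600, a0=9.120; τ=−ln(0.4948)/9.120=0.077 → t=0.345; u2·a0=0.3888·9.120=3.546 ≤ a1=4.656 → R1 fires; Q=9 B=9 S=7 E=3
Draw 5: a1=4.074, a2=0.756, a3=3.150, a0=7.980; τ=−ln(0.3808)/7.980=0.121 → t=0.466; u2·a0=0.3105·7.980=2.478 ≤ a1=4.074 → R1 fires; Q=9 B=10 S=6 E=3
Draw 6: a1=3.492, a2=0.648, a3=2.700, a0=6.840; τ=−ln(0.3000)/6.840=0.176 → t=0.642; u2·a0=0.4272·6.840=2.922 ≤ a1=3.492 → R1 fires; Q=9 B=11 S=5 E=3
Draw 7: a1=2.910, a2=0.540, a3=2.250, a0=5.700; τ=−ln(0.0219)/5.700=0.670 → t=1.313; u2·a0=0.7045·5.700=4.016; a1+a2=3.450 < 4.016 ≤ a1+…+a3=5.700 → R3 fires; Q=9 B=11 S=5 E=2
Draw 8: a1=1.940, a2=0.540, a3=1.500, a0=3.980; τ=−ln(0.6425)/3.980=0.111 → t=1.424; u2·a0=0.0438·3.980=0.174 ≤ a1=1.940 → R1 fires; Q=9 B=12 S=4 E=2
Draw 9: a1=1.552, a2=0.432, a3=1.200, a0=3.184; τ=−ln(0.8619)/3.184=0.047 → t=1.471; u2·a0=0.4408·3.184=1.404 ≤ a1=1.552 → R1 fires; Q=9 B=13 S=3 E=2
Draw 10: a1=1.164, a2=0.324, a3=0.900, a0=2.388; τ=−ln(0.2496)/2.388=0.581 → t=2.052; u2·a0=0.8325·2.388=1.988; a1+a2=1.488 < 1.988 ≤ a1+…+a3=2.388 → R3 fires; Q=9 B=13 S=3 E=1
Draw 11: a1=0.582, a2=0.324, a3=0.450, a0=1.356; τ=−ln(0.0333)/1.356=2.509 → t=4.561; u2·a0=0.8100·1.356=1.098; a1+a2=0.906 < 1.098 ≤ a1+…+a3=1.356 → R3 fires; Q=9 B=13 S=3 E=0
Draw 12: a1=0.000, a2=0.324, a3=0.000, a0=0.324; τ=−ln(0.2575)/0.324=4.187 → t=8.748; u2·a0=0.1179·0.324=0.038; a1=0.000 < 0.038 ≤ a1+a2=0.324 → R2 fires; Q=9 B=14 S=2 E=2
Draw 13: a1=0.776, a2=0.216, a3=0.600, a0=1.592; τ=−ln(0.1326)/1.592=1.269 → t=10.017; u2·a0=0.7738·1.592=1.232; a1+a2=0.992 < 1.232 ≤ a1+…+a3=1.592 → R3 fires; Q=9 B=14 S=2 E=1
Draw 14: a1=0.388, a2=0.216, a3=0.300, a0=0.904; τ=−ln(0.2792)/0.904=1.411 → t=11.429; u2·a0=0.5444·0.904=0.492; a1=0.388 < 0.492 ≤ a1+a2=0.604 → R2 fires; Q=9 B=15 S=1 E=3
Draw 15: a1=0.582, a2=0.108, a3=0.450, a0=1.140; τ=−ln(0.2253)/1.140=1.307 → t=12.736 > T=12.2: stop.
At T=12.2: Q=9 B=15 S=1 E=3; the largest is B.

Dominant species at T: B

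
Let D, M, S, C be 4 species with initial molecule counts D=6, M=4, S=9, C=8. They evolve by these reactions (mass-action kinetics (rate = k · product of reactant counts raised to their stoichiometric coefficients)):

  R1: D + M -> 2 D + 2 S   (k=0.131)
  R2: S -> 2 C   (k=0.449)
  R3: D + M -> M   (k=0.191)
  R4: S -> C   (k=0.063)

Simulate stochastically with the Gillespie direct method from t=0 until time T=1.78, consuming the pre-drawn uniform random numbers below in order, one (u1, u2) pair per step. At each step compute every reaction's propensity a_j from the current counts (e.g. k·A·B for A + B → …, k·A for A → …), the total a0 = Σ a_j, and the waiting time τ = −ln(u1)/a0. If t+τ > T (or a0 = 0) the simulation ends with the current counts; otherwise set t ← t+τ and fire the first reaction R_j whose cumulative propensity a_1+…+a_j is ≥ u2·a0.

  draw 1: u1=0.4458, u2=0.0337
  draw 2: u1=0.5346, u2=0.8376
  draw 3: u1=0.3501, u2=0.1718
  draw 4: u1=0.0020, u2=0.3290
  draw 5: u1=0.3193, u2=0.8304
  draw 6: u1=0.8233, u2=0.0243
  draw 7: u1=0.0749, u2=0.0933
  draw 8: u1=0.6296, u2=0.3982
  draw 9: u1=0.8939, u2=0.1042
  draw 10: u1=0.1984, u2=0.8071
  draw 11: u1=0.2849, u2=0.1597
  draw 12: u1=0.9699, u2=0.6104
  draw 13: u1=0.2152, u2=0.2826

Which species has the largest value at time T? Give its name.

t=0.000: D=6 M=4 S=9 C=8
Draw 1: a1=3.144, a2=4.041, a3=4.584, a4=0.567, a0=12.336; τ=−ln(0.4458)/12.336=0.065 → t=0.065; u2·a0=0.0337·12.336=0.416 ≤ a1=3.144 → R1 fires; D=7 M=3 S=11 C=8
Draw 2: a1=2.751, a2=4.939, a3=4.011, a4=0.693, a0=12.394; τ=−ln(0.5346)/12.394=0.051 → t=0.116; u2·a0=0.8376·12.394=10.381; a1+a2=7.690 < 10.381 ≤ a1+…+a3=11.701 → R3 fires; D=6 M=3 S=11 C=8
Draw 3: a1=2.358, a2=4.939, a3=3.438, a4=0.693, a0=11.428; τ=−ln(0.3501)/11.428=0.092 → t=0.208; u2·a0=0.1718·11.428=1.963 ≤ a1=2.358 → R1 fires; D=7 M=2 S=13 C=8
Draw 4: a1=1.834, a2=5.837, a3=2.674, a4=0.819, a0=11.164; τ=−ln(0.0020)/11.164=0.557 → t=0.765; u2·a0=0.3290·11.164=3.673; a1=1.834 < 3.673 ≤ a1+a2=7.671 → R2 fires; D=7 M=2 S=12 C=10
Draw 5: a1=1.834, a2=5.388, a3=2.674, a4=0.756, a0=10.652; τ=−ln(0.3193)/10.652=0.107 → t=0.872; u2·a0=0.8304·10.652=8.845; a1+a2=7.222 < 8.845 ≤ a1+…+a3=9.896 → R3 fires; D=6 M=2 S=12 C=10
Draw 6: a1=1.572, a2=5.388, a3=2.292, a4=0.756, a0=10.008; τ=−ln(0.8233)/10.008=0.019 → t=0.891; u2·a0=0.0243·10.008=0.243 ≤ a1=1.572 → R1 fires; D=7 M=1 S=14 C=10
Draw 7: a1=0.917, a2=6.286, a3=1.337, a4=0.882, a0=9.422; τ=−ln(0.0749)/9.422=0.275 → t=1.166; u2·a0=0.0933·9.422=0.879 ≤ a1=0.917 → R1 fires; D=8 M=0 S=16 C=10
Draw 8: a1=0.000, a2=7.184, a3=0.000, a4=1.008, a0=8.192; τ=−ln(0.6296)/8.192=0.056 → t=1.223; u2·a0=0.3982·8.192=3.262; a1=0.000 < 3.262 ≤ a1+a2=7.184 → R2 fires; D=8 M=0 S=15 C=12
Draw 9: a1=0.000, a2=6.735, a3=0.000, a4=0.945, a0=7.680; τ=−ln(0.8939)/7.680=0.015 → t=1.237; u2·a0=0.1042·7.680=0.800; a1=0.000 < 0.800 ≤ a1+a2=6.735 → R2 fires; D=8 M=0 S=14 C=14
Draw 10: a1=0.000, a2=6.286, a3=0.000, a4=0.882, a0=7.168; τ=−ln(0.1984)/7.168=0.226 → t=1.463; u2·a0=0.8071·7.168=5.785; a1=0.000 < 5.785 ≤ a1+a2=6.286 → R2 fires; D=8 M=0 S=13 C=16
Draw 11: a1=0.000, a2=5.837, a3=0.000, a4=0.819, a0=6.656; τ=−ln(0.2849)/6.656=0.189 → t=1.652; u2·a0=0.1597·6.656=1.063; a1=0.000 < 1.063 ≤ a1+a2=5.837 → R2 fires; D=8 M=0 S=12 C=18
Draw 12: a1=0.000, a2=5.388, a3=0.000, a4=0.756, a0=6.144; τ=−ln(0.9699)/6.144=0.005 → t=1.657; u2·a0=0.6104·6.144=3.750; a1=0.000 < 3.750 ≤ a1+a2=5.388 → R2 fires; D=8 M=0 S=11 C=20
Draw 13: a1=0.000, a2=4.939, a3=0.000, a4=0.693, a0=5.632; τ=−ln(0.2152)/5.632=0.273 → t=1.929 > T=1.78: stop.
At T=1.78: D=8 M=0 S=11 C=20; the largest is C.

Dominant species at T: C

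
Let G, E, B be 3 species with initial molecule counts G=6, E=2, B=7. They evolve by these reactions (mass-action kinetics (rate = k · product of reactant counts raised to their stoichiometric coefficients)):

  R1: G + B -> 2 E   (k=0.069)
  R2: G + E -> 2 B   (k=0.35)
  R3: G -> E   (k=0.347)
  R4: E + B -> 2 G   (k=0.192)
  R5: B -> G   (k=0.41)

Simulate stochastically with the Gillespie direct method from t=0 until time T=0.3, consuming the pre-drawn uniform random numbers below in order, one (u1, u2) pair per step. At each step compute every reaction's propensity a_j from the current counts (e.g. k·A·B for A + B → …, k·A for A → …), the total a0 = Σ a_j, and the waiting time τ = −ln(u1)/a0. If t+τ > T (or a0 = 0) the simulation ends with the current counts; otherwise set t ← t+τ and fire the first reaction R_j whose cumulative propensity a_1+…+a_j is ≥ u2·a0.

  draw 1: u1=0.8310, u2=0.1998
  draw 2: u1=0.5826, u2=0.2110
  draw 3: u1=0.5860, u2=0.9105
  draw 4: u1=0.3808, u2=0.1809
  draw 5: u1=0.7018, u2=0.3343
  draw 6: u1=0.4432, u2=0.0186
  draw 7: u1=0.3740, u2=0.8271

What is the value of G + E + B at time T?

Value at T = 15

Check how each reaction changes W = G + E + B (weight of products minus weight of reactants):
R1: G + B -> 2 E: (1·2) − (1·1 + 1·1) = 2 − 2 = 0
R2: G + E -> 2 B: (1·2) − (1·1 + 1·1) = 2 − 2 = 0
R3: G -> E: (1·1) − (1·1) = 1 − 1 = 0
R4: E + B -> 2 G: (1·2) − (1·1 + 1·1) = 2 − 2 = 0
R5: B -> G: (1·1) − (1·1) = 1 − 1 = 0
Every reaction leaves W unchanged, so W is conserved and no simulation is needed: W(T) = W(0) = 6 + 2 + 7 = 15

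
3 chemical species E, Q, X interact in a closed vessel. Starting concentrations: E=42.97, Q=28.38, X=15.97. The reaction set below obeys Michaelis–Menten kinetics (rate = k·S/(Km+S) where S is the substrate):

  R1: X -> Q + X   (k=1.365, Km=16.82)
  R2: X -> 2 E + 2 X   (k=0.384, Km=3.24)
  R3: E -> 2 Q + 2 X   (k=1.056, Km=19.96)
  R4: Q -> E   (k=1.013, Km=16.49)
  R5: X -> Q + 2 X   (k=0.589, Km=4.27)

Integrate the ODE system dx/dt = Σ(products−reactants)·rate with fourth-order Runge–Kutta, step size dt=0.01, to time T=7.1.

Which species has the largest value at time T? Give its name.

Dominant species at T: E

RK4 with dt=0.01: 710 steps to T=7.1. Trajectory (selected grid times):
t=0.00: E=42.97 Q=28.38 X=15.97
t=0.79: E=43.42 Q=29.92 X=17.74
t=1.58: E=43.88 Q=31.49 X=19.52
t=2.37: E=44.36 Q=33.09 X=21.31
t=3.16: E=44.85 Q=34.70 X=23.12
t=3.94: E=45.35 Q=36.32 X=24.92
t=4.73: E=45.86 Q=37.98 X=26.75
t=5.52: E=46.39 Q=39.66 X=28.59
t=6.31: E=46.92 Q=41.35 X=30.43
t=7.10: E=47.46 Q=43.06 X=32.29
At T=7.1: E=47.46 Q=43.06 X=32.29; the largest is E.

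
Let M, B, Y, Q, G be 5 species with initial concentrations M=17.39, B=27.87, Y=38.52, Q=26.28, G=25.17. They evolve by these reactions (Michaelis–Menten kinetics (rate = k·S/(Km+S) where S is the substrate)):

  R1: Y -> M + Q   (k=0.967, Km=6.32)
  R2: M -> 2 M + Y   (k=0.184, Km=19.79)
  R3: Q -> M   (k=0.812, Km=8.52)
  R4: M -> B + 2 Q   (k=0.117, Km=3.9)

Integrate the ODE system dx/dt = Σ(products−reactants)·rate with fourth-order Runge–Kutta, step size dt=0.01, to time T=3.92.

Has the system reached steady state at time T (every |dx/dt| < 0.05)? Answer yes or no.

RK4 with dt=0.01: 392 steps to T=3.92. Trajectory (selected grid times):
t=0.00: M=17.39 B=27.87 Y=38.52 Q=26.28 G=25.17
t=0.44: M=18.02 B=27.91 Y=38.19 Q=26.46 G=25.17
t=0.87: M=18.64 B=27.95 Y=37.87 Q=26.63 G=25.17
t=1.31: M=19.27 B=28.00 Y=37.55 Q=26.81 G=25.17
t=1.74: M=19.89 B=28.04 Y=37.23 Q=26.99 G=25.17
t=2.18: M=20.52 B=28.08 Y=36.91 Q=27.17 G=25.17
t=2.61: M=21.14 B=28.12 Y=36.60 Q=27.34 G=25.17
t=3.05: M=21.78 B=28.17 Y=36.28 Q=27.52 G=25.17
t=3.48: M=22.39 B=28.21 Y=35.96 Q=27.69 G=25.17
t=3.92: M=23.03 B=28.25 Y=35.65 Q=27.87 G=25.17
Rates at T: R1=0.8214, R2=0.0990, R3=0.6219, R4=0.1001
dx/dt at T (Σ net stoichiometry × rate): M=+1.4421, B=+0.1001, Y=-0.7224, Q=+0.3996, G=+0.0000
Largest |dx/dt| is |+1.4421| (M) ≥ 0.05 → not steady.

Steady state at T: no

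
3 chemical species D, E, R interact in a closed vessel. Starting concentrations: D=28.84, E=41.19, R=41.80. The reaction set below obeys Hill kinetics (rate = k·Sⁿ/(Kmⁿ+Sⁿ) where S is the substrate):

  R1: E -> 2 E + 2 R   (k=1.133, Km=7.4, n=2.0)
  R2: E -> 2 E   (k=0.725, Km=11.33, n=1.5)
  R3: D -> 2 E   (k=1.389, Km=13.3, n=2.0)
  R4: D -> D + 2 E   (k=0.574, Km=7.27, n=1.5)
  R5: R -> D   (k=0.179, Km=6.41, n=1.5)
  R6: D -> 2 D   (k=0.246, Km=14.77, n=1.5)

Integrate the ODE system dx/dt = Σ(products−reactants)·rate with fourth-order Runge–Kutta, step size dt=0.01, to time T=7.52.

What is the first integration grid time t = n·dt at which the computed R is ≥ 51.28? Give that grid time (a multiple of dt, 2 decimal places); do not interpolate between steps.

RK4 with dt=0.01: 752 steps to T=7.52. Trajectory (selected grid times):
t=0.00: D=28.84 E=41.19 R=41.80
t=0.84: D=28.17 E=45.42 R=43.51
t=1.67: D=27.52 E=49.60 R=45.20
t=2.51: D=26.87 E=53.81 R=46.92
t=3.34: D=26.24 E=57.97 R=48.63
t=4.18: D=25.60 E=62.15 R=50.36
t=4.62: D=25.27 E=64.34 R=51.27
t=4.63: D=25.26 E=64.39 R=51.29
t=5.01: D=24.98 E=66.27 R=52.08
t=5.85: D=24.36 E=70.42 R=53.81
t=6.68: D=23.76 E=74.50 R=55.53
t=7.52: D=23.16 E=78.61 R=57.27
R(4.62)=51.271 < 51.28 but R(4.63)=51.292 ≥ 51.28, so the first grid time is t=4.63.

Threshold first reached at t = 4.63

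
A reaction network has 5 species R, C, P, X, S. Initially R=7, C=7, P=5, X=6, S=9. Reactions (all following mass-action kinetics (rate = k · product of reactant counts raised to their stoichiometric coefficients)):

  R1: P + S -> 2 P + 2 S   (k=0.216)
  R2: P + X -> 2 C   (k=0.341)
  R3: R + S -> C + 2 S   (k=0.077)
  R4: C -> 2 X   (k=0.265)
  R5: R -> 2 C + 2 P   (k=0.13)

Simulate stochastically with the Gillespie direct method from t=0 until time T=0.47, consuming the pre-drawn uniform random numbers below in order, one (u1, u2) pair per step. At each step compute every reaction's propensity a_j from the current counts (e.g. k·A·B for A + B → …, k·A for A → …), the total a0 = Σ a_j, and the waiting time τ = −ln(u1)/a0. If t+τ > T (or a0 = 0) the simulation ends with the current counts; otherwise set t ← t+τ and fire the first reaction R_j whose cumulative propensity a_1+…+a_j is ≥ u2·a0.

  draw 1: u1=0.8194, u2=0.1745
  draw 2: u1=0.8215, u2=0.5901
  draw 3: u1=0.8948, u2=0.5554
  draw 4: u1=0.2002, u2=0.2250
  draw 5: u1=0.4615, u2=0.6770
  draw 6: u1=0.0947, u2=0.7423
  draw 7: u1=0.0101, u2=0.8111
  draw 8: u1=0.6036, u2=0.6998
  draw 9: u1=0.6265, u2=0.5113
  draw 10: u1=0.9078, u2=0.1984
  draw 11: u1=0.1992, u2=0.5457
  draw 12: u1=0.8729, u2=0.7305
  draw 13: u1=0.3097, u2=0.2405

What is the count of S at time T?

t=0.000: R=7 C=7 P=5 X=6 S=9
Draw 1: a1=9.720, a2=10.230, a3=4.851, a4=1.855, a5=0.910, a0=27.566; τ=−ln(0.8194)/27.566=0.007 → t=0.007; u2·a0=0.1745·27.566=4.810 ≤ a1=9.720 → R1 fires; R=7 C=7 P=6 X=6 S=10
Draw 2: a1=12.960, a2=12.276, a3=5.390, a4=1.855, a5=0.910, a0=33.391; τ=−ln(0.8215)/33.391=0.006 → t=0.013; u2·a0=0.5901·33.391=19.704; a1=12.960 < 19.704 ≤ a1+a2=25.236 → R2 fires; R=7 C=9 P=5 X=5 S=10
Draw 3: a1=10.800, a2=8.525, a3=5.390, a4=2.385, a5=0.910, a0=28.010; τ=−ln(0.8948)/28.010=0.004 → t=0.017; u2·a0=0.5554·28.010=15.557; a1=10.800 < 15.557 ≤ a1+a2=19.325 → R2 fires; R=7 C=11 P=4 X=4 S=10
Draw 4: a1=8.640, a2=5.456, a3=5.390, a4=2.915, a5=0.910, a0=23.311; τ=−ln(0.2002)/23.311=0.069 → t=0.086; u2·a0=0.2250·23.311=5.245 ≤ a1=8.640 → R1 fires; R=7 C=11 P=5 X=4 S=11
Draw 5: a1=11.880, a2=6.820, a3=5.929, a4=2.915, a5=0.910, a0=28.454; τ=−ln(0.4615)/28.454=0.027 → t=0.113; u2·a0=0.6770·28.454=19.263; a1+a2=18.700 < 19.263 ≤ a1+…+a3=24.629 → R3 fires; R=6 C=12 P=5 X=4 S=12
Draw 6: a1=12.960, a2=6.820, a3=5.544, a4=3.180, a5=0.780, a0=29.284; τ=−ln(0.0947)/29.284=0.080 → t=0.194; u2·a0=0.7423·29.284=21.738; a1+a2=19.780 < 21.738 ≤ a1+…+a3=25.324 → R3 fires; R=5 C=13 P=5 X=4 S=13
Draw 7: a1=14.040, a2=6.820, a3=5.005, a4=3.445, a5=0.650, a0=29.960; τ=−ln(0.0101)/29.960=0.153 → t=0.347; u2·a0=0.8111·29.960=24.301; a1+a2=20.860 < 24.301 ≤ a1+…+a3=25.865 → R3 fires; R=4 C=14 P=5 X=4 S=14
Draw 8: a1=15.120, a2=6.820, a3=4.312, a4=3.710, a5=0.520, a0=30.482; τ=−ln(0.6036)/30.482=0.017 → t=0.364; u2·a0=0.6998·30.482=21.331; a1=15.120 < 21.331 ≤ a1+a2=21.940 → R2 fires; R=4 C=16 P=4 X=3 S=14
Draw 9: a1=12.096, a2=4.092, a3=4.312, a4=4.240, a5=0.520, a0=25.260; τ=−ln(0.6265)/25.260=0.019 → t=0.382; u2·a0=0.5113·25.260=12.915; a1=12.096 < 12.915 ≤ a1+a2=16.188 → R2 fires; R=4 C=18 P=3 X=2 S=14
Draw 10: a1=9.072, a2=2.046, a3=4.312, a4=4.770, a5=0.520, a0=20.720; τ=−ln(0.9078)/20.720=0.005 → t=0.387; u2·a0=0.1984·20.720=4.111 ≤ a1=9.072 → R1 fires; R=4 C=18 P=4 X=2 S=15
Draw 11: a1=12.960, a2=2.728, a3=4.620, a4=4.770, a5=0.520, a0=25.598; τ=−ln(0.1992)/25.598=0.063 → t=0.450; u2·a0=0.5457·25.598=13.969; a1=12.960 < 13.969 ≤ a1+a2=15.688 → R2 fires; R=4 C=20 P=3 X=1 S=15
Draw 12: a1=9.720, a2=1.023, a3=4.620, a4=5.300, a5=0.520, a0=21.183; τ=−ln(0.8729)/21.183=0.006 → t=0.456; u2·a0=0.7305·21.183=15.474; a1+…+a3=15.363 < 15.474 ≤ a1+…+a4=20.663 → R4 fires; R=4 C=19 P=3 X=3 S=15
Draw 13: a1=9.720, a2=3.069, a3=4.620, a4=5.035, a5=0.520, a0=22.964; τ=−ln(0.3097)/22.964=0.051 → t=0.507 > T=0.47: stop.
Read off S at T=0.47: 15

S at T = 15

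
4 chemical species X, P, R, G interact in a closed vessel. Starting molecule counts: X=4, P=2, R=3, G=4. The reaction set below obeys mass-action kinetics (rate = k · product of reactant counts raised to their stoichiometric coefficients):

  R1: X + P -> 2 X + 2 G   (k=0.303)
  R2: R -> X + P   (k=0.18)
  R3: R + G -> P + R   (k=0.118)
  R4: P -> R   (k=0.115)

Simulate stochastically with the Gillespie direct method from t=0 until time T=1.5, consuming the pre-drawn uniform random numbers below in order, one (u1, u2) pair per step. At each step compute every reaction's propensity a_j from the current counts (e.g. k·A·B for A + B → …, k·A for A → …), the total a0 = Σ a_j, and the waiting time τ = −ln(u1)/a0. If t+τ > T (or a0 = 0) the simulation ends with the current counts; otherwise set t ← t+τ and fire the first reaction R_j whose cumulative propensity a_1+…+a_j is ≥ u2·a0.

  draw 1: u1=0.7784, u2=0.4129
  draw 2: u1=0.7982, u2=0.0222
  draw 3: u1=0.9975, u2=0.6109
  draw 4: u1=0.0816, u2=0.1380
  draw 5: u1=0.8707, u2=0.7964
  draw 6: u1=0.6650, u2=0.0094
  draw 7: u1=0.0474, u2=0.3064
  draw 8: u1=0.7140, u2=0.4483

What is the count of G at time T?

t=0.000: X=4 P=2 R=3 G=4
Draw 1: a1=2.424, a2=0.540, a3=1.416, a4=0.230, a0=4.610; τ=−ln(0.7784)/4.610=0.054 → t=0.054; u2·a0=0.4129·4.610=1.903 ≤ a1=2.424 → R1 fires; X=5 P=1 R=3 G=6
Draw 2: a1=1.515, a2=0.540, a3=2.124, a4=0.115, a0=4.294; τ=−ln(0.7982)/4.294=0.052 → t=0.107; u2·a0=0.0222·4.294=0.095 ≤ a1=1.515 → R1 fires; X=6 P=0 R=3 G=8
Draw 3: a1=0.000, a2=0.540, a3=2.832, a4=0.000, a0=3.372; τ=−ln(0.9975)/3.372=0.001 → t=0.108; u2·a0=0.6109·3.372=2.060; a1+a2=0.540 < 2.060 ≤ a1+…+a3=3.372 → R3 fires; X=6 P=1 R=3 G=7
Draw 4: a1=1.818, a2=0.540, a3=2.478, a4=0.115, a0=4.951; τ=−ln(0.0816)/4.951=0.506 → t=0.614; u2·a0=0.1380·4.951=0.683 ≤ a1=1.818 → R1 fires; X=7 P=0 R=3 G=9
Draw 5: a1=0.000, a2=0.540, a3=3.186, a4=0.000, a0=3.726; τ=−ln(0.8707)/3.726=0.037 → t=0.651; u2·a0=0.7964·3.726=2.967; a1+a2=0.540 < 2.967 ≤ a1+…+a3=3.726 → R3 fires; X=7 P=1 R=3 G=8
Draw 6: a1=2.121, a2=0.540, a3=2.832, a4=0.115, a0=5.608; τ=−ln(0.6650)/5.608=0.073 → t=0.724; u2·a0=0.0094·5.608=0.053 ≤ a1=2.121 → R1 fires; X=8 P=0 R=3 G=10
Draw 7: a1=0.000, a2=0.540, a3=3.540, a4=0.000, a0=4.080; τ=−ln(0.0474)/4.080=0.747 → t=1.471; u2·a0=0.3064·4.080=1.250; a1+a2=0.540 < 1.250 ≤ a1+…+a3=4.080 → R3 fires; X=8 P=1 R=3 G=9
Draw 8: a1=2.424, a2=0.540, a3=3.186, a4=0.115, a0=6.265; τ=−ln(0.7140)/6.265=0.054 → t=1.525 > T=1.5: stop.
Read off G at T=1.5: 9

G at T = 9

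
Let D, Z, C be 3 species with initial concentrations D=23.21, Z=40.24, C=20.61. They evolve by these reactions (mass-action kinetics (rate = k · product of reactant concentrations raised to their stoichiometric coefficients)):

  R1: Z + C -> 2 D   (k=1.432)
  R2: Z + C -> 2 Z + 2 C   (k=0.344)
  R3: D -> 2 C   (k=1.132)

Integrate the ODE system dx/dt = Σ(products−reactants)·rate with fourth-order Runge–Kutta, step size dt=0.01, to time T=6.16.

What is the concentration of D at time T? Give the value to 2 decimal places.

RK4 with dt=0.01: 616 steps to T=6.16. Trajectory (selected grid times):
t=0.00: D=23.21 Z=40.24 C=20.61
t=0.68: D=64.62 Z=0.00 C=109.40
t=1.37: D=29.59 Z=0.00 C=179.46
t=2.05: D=13.70 Z=0.00 C=211.23
t=2.74: D=6.28 Z=0.00 C=226.09
t=3.42: D=2.91 Z=0.00 C=232.83
t=4.11: D=1.33 Z=0.00 C=235.98
t=4.79: D=0.62 Z=0.00 C=237.41
t=5.48: D=0.28 Z=0.00 C=238.08
t=6.16: D=0.13 Z=0.00 C=238.38
Read off D at T=6.16: 0.13

D at T = 0.13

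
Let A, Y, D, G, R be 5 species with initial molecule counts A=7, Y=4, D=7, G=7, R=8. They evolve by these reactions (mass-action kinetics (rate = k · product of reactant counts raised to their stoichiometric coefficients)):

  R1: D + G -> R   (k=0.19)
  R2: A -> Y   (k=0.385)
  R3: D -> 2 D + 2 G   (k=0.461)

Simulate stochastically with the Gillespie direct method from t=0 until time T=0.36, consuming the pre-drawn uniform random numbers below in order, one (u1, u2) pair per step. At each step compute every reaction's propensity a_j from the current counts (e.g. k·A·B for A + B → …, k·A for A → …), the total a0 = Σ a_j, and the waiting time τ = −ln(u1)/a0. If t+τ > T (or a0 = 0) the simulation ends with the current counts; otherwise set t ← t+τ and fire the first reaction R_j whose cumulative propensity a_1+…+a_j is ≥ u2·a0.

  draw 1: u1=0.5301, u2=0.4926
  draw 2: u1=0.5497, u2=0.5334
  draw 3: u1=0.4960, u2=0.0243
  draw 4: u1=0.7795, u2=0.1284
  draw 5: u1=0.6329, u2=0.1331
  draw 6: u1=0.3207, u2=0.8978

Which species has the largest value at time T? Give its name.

Dominant species at T: R

t=0.000: A=7 Y=4 D=7 G=7 R=8
Draw 1: a1=9.310, a2=2.695, a3=3.227, a0=15.232; τ=−ln(0.5301)/15.232=0.042 → t=0.042; u2·a0=0.4926·15.232=7.503 ≤ a1=9.310 → R1 fires; A=7 Y=4 D=6 G=6 R=9
Draw 2: a1=6.840, a2=2.695, a3=2.766, a0=12.301; τ=−ln(0.5497)/12.301=0.049 → t=0.090; u2·a0=0.5334·12.301=6.561 ≤ a1=6.840 → R1 fires; A=7 Y=4 D=5 G=5 R=10
Draw 3: a1=4.750, a2=2.695, a3=2.305, a0=9.750; τ=−ln(0.4960)/9.750=0.072 → t=0.162; u2·a0=0.0243·9.750=0.237 ≤ a1=4.750 → R1 fires; A=7 Y=4 D=4 G=4 R=11
Draw 4: a1=3.040, a2=2.695, a3=1.844, a0=7.579; τ=−ln(0.7795)/7.579=0.033 → t=0.195; u2·a0=0.1284·7.579=0.973 ≤ a1=3.040 → R1 fires; A=7 Y=4 D=3 G=3 R=12
Draw 5: a1=1.710, a2=2.695, a3=1.383, a0=5.788; τ=−ln(0.6329)/5.788=0.079 → t=0.274; u2·a0=0.1331·5.788=0.770 ≤ a1=1.710 → R1 fires; A=7 Y=4 D=2 G=2 R=13
Draw 6: a1=0.760, a2=2.695, a3=0.922, a0=4.377; τ=−ln(0.3207)/4.377=0.260 → t=0.534 > T=0.36: stop.
At T=0.36: A=7 Y=4 D=2 G=2 R=13; the largest is R.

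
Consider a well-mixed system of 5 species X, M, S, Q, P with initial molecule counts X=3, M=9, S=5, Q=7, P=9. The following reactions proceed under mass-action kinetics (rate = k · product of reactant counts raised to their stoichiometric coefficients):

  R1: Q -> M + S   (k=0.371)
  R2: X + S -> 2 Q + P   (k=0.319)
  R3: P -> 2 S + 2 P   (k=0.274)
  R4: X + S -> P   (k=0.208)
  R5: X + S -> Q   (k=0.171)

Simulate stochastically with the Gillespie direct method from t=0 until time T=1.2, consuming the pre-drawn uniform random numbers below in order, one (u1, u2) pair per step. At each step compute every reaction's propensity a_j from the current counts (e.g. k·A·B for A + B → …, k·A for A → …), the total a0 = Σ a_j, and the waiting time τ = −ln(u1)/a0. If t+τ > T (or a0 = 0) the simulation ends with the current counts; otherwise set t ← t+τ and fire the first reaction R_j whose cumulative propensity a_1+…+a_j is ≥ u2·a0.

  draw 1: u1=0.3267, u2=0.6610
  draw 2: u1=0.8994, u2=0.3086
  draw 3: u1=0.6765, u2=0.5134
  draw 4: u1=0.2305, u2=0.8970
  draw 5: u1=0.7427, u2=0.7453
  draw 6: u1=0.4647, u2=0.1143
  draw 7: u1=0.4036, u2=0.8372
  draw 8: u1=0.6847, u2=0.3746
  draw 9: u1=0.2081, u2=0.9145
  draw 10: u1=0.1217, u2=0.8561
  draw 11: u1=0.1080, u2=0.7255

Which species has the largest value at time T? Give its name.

t=0.000: X=3 M=9 S=5 Q=7 P=9
Draw 1: a1=2.597, a2=4.785, a3=2.466, a4=3.120, a5=2.565, a0=15.533; τ=−ln(0.3267)/15.533=0.072 → t=0.072; u2·a0=0.6610·15.533=10.267; a1+…+a3=9.848 < 10.267 ≤ a1+…+a4=12.968 → R4 fires; X=2 M=9 S=4 Q=7 P=10
Draw 2: a1=2.597, a2=2.552, a3=2.740, a4=1.664, a5=1.368, a0=10.921; τ=−ln(0.8994)/10.921=0.010 → t=0.082; u2·a0=0.3086·10.921=3.370; a1=2.597 < 3.370 ≤ a1+a2=5.149 → R2 fires; X=1 M=9 S=3 Q=9 P=11
Draw 3: a1=3.339, a2=0.957, a3=3.014, a4=0.624, a5=0.513, a0=8.447; τ=−ln(0.6765)/8.447=0.046 → t=0.128; u2·a0=0.5134·8.447=4.337; a1+a2=4.296 < 4.337 ≤ a1+…+a3=7.310 → R3 fires; X=1 M=9 S=5 Q=9 P=12
Draw 4: a1=3.339, a2=1.595, a3=3.288, a4=1.040, a5=0.855, a0=10.117; τ=−ln(0.2305)/10.117=0.145 → t=0.273; u2·a0=0.8970·10.117=9.075; a1+…+a3=8.222 < 9.075 ≤ a1+…+a4=9.262 → R4 fires; X=0 M=9 S=4 Q=9 P=13
Draw 5: a1=3.339, a2=0.000, a3=3.562, a4=0.000, a5=0.000, a0=6.901; τ=−ln(0.7427)/6.901=0.043 → t=0.316; u2·a0=0.7453·6.901=5.143; a1+a2=3.339 < 5.143 ≤ a1+…+a3=6.901 → R3 fires; X=0 M=9 S=6 Q=9 P=14
Draw 6: a1=3.339, a2=0.000, a3=3.836, a4=0.000, a5=0.000, a0=7.175; τ=−ln(0.4647)/7.175=0.107 → t=0.423; u2·a0=0.1143·7.175=0.820 ≤ a1=3.339 → R1 fires; X=0 M=10 S=7 Q=8 P=14
Draw 7: a1=2.968, a2=0.000, a3=3.836, a4=0.000, a5=0.000, a0=6.804; τ=−ln(0.4036)/6.804=0.133 → t=0.556; u2·a0=0.8372·6.804=5.696; a1+a2=2.968 < 5.696 ≤ a1+…+a3=6.804 → R3 fires; X=0 M=10 S=9 Q=8 P=15
Draw 8: a1=2.968, a2=0.000, a3=4.110, a4=0.000, a5=0.000, a0=7.078; τ=−ln(0.6847)/7.078=0.054 → t=0.610; u2·a0=0.3746·7.078=2.651 ≤ a1=2.968 → R1 fires; X=0 M=11 S=10 Q=7 P=15
Draw 9: a1=2.597, a2=0.000, a3=4.110, a4=0.000, a5=0.000, a0=6.707; τ=−ln(0.2081)/6.707=0.234 → t=0.844; u2·a0=0.9145·6.707=6.134; a1+a2=2.597 < 6.134 ≤ a1+…+a3=6.707 → R3 fires; X=0 M=11 S=12 Q=7 P=16
Draw 10: a1=2.597, a2=0.000, a3=4.384, a4=0.000, a5=0.000, a0=6.981; τ=−ln(0.1217)/6.981=0.302 → t=1.146; u2·a0=0.8561·6.981=5.976; a1+a2=2.597 < 5.976 ≤ a1+…+a3=6.981 → R3 fires; X=0 M=11 S=14 Q=7 P=17
Draw 11: a1=2.597, a2=0.000, a3=4.658, a4=0.000, a5=0.000, a0=7.255; τ=−ln(0.1080)/7.255=0.307 → t=1.452 > T=1.2: stop.
At T=1.2: X=0 M=11 S=14 Q=7 P=17; the largest is P.

Dominant species at T: P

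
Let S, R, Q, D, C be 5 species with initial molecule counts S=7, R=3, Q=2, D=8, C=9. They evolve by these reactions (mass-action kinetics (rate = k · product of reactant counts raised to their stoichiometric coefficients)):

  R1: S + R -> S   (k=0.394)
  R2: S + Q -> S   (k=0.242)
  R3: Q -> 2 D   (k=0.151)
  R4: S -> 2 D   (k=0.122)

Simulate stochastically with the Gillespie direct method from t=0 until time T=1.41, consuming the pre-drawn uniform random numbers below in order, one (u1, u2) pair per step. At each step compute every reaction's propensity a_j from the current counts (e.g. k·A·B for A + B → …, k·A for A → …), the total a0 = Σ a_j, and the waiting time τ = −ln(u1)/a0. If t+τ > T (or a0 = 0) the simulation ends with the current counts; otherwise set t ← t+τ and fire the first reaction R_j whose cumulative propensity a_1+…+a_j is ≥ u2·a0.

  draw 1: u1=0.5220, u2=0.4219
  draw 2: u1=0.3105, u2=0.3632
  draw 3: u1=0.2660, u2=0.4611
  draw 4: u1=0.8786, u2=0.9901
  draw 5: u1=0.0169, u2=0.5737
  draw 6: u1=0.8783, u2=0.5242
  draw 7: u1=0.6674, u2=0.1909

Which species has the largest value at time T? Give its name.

Dominant species at T: D

t=0.000: S=7 R=3 Q=2 D=8 C=9
Draw 1: a1=8.274, a2=3.388, a3=0.302, a4=0.854, a0=12.818; τ=−ln(0.5220)/12.818=0.051 → t=0.051; u2·a0=0.4219·12.818=5.408 ≤ a1=8.274 → R1 fires; S=7 R=2 Q=2 D=8 C=9
Draw 2: a1=5.516, a2=3.388, a3=0.302, a4=0.854, a0=10.060; τ=−ln(0.3105)/10.060=0.116 → t=0.167; u2·a0=0.3632·10.060=3.654 ≤ a1=5.516 → R1 fires; S=7 R=1 Q=2 D=8 C=9
Draw 3: a1=2.758, a2=3.388, a3=0.302, a4=0.854, a0=7.302; τ=−ln(0.2660)/7.302=0.181 → t=0.348; u2·a0=0.4611·7.302=3.367; a1=2.758 < 3.367 ≤ a1+a2=6.146 → R2 fires; S=7 R=1 Q=1 D=8 C=9
Draw 4: a1=2.758, a2=1.694, a3=0.151, a4=0.854, a0=5.457; τ=−ln(0.8786)/5.457=0.024 → t=0.372; u2·a0=0.9901·5.457=5.403; a1+…+a3=4.603 < 5.403 ≤ a1+…+a4=5.457 → R4 fires; S=6 R=1 Q=1 D=10 C=9
Draw 5: a1=2.364, a2=1.452, a3=0.151, a4=0.732, a0=4.699; τ=−ln(0.0169)/4.699=0.868 → t=1.240; u2·a0=0.5737·4.699=2.696; a1=2.364 < 2.696 ≤ a1+a2=3.816 → R2 fires; S=6 R=1 Q=0 D=10 C=9
Draw 6: a1=2.364, a2=0.000, a3=0.000, a4=0.732, a0=3.096; τ=−ln(0.8783)/3.096=0.042 → t=1.282; u2·a0=0.5242·3.096=1.623 ≤ a1=2.364 → R1 fires; S=6 R=0 Q=0 D=10 C=9
Draw 7: a1=0.000, a2=0.000, a3=0.000, a4=0.732, a0=0.732; τ=−ln(0.6674)/0.732=0.552 → t=1.835 > T=1.41: stop.
At T=1.41: S=6 R=0 Q=0 D=10 C=9; the largest is D.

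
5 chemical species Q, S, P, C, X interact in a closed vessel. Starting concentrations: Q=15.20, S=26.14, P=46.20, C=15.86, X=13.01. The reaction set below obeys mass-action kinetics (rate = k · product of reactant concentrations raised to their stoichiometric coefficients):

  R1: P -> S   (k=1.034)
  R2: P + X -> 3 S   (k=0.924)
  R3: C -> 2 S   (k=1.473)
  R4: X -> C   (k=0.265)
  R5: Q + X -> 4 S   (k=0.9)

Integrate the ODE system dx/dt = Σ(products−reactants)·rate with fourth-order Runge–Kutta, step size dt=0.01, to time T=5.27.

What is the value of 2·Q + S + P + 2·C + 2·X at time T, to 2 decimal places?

Value at T = 160.48

Check how each reaction changes W = 2·Q + S + P + 2·C + 2·X (weight of products minus weight of reactants):
R1: P -> S: (1·1) − (1·1) = 1 − 1 = 0
R2: P + X -> 3 S: (1·3) − (1·1 + 2·1) = 3 − 3 = 0
R3: C -> 2 S: (1·2) − (2·1) = 2 − 2 = 0
R4: X -> C: (2·1) − (2·1) = 2 − 2 = 0
R5: Q + X -> 4 S: (1·4) − (2·1 + 2·1) = 4 − 4 = 0
Every reaction leaves W unchanged, so W is conserved and no simulation is needed: W(T) = W(0) = 2·15.20 + 26.14 + 46.20 + 2·15.86 + 2·13.01 = 160.48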